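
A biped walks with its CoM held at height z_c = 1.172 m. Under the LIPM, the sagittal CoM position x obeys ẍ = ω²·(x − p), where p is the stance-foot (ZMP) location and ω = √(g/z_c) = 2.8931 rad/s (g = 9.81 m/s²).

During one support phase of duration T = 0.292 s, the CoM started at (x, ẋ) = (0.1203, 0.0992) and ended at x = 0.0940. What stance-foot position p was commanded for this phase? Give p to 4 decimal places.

p = 0.2757

ωT = 2.8931·0.292 = 0.844785; cosh(ωT) = 1.378564, sinh(ωT) = 0.948914
x(T) = p + (x₀−p)·cosh(ωT) + (ẋ₀/ω)·sinh(ωT) ⇒ p·(1 − cosh) = x(T) − x₀·cosh − (ẋ₀/ω)·sinh
numerator   = 0.0940 − (0.1203)·1.378564 − (0.0992/2.8931)·0.948914 = -0.104378
denominator = 1 − 1.378564 = -0.378564
p = -0.104378 / -0.378564 = 0.2757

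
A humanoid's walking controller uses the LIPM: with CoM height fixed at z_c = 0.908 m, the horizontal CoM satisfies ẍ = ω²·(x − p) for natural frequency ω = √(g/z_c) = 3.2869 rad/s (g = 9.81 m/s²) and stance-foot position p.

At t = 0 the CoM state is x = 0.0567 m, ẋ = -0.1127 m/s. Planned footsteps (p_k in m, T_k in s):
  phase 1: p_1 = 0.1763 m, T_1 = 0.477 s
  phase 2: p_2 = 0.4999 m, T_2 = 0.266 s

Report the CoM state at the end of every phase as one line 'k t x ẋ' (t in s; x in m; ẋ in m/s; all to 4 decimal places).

1 0.4770 -0.2016 -1.1838
2 0.7430 -0.8439 -3.9488

phase 1: p=0.1763, T=0.477, ωT=1.567851, cosh=2.502412, sinh=2.293919; start (x,ẋ)=(0.056700, -0.112700) → end (x,ẋ)=(-0.201642, -1.183792)
phase 2: p=0.4999, T=0.266, ωT=0.874315, cosh=1.407191, sinh=0.990043; start (x,ẋ)=(-0.201642, -1.183792) → end (x,ẋ)=(-0.843871, -3.948758)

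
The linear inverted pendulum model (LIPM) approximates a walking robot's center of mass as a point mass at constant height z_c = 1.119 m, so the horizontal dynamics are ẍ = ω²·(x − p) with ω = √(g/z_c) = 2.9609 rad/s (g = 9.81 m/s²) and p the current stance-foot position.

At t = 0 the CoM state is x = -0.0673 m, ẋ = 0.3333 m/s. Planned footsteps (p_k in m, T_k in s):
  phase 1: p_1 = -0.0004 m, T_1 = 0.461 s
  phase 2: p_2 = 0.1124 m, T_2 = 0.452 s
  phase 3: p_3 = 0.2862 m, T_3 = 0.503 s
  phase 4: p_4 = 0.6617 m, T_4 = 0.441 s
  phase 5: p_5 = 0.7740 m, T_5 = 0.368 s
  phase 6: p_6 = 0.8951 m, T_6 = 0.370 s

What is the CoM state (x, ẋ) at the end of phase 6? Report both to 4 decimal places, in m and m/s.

x = -0.3123, ẋ = -3.3794

phase 1: p=-0.0004, T=0.461, ωT=1.364975, cosh=2.085506, sinh=1.830119; start (x,ẋ)=(-0.067300, 0.333300) → end (x,ẋ)=(0.066091, 0.332581)
phase 2: p=0.1124, T=0.452, ωT=1.338327, cosh=2.037471, sinh=1.775187; start (x,ẋ)=(0.066091, 0.332581) → end (x,ẋ)=(0.217443, 0.434217)
phase 3: p=0.2862, T=0.503, ωT=1.489333, cosh=2.329829, sinh=2.104306; start (x,ẋ)=(0.217443, 0.434217) → end (x,ẋ)=(0.434606, 0.583255)
phase 4: p=0.6617, T=0.441, ωT=1.305757, cosh=1.980724, sinh=1.709757; start (x,ẋ)=(0.434606, 0.583255) → end (x,ẋ)=(0.548688, 0.005625)
phase 5: p=0.7740, T=0.368, ωT=1.089611, cosh=1.654733, sinh=1.318385; start (x,ẋ)=(0.548688, 0.005625) → end (x,ẋ)=(0.403673, -0.870222)
phase 6: p=0.8951, T=0.370, ωT=1.095533, cosh=1.662569, sinh=1.328207; start (x,ẋ)=(0.403673, -0.870222) → end (x,ẋ)=(-0.312297, -3.379433)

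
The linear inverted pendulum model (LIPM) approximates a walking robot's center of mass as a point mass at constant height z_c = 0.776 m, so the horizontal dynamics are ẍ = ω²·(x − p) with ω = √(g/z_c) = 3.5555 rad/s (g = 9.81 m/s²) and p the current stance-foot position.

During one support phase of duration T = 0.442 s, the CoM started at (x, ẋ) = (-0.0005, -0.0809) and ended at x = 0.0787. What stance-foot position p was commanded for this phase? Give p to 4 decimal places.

p = -0.0876

ωT = 3.5555·0.442 = 1.571531; cosh(ωT) = 2.510870, sinh(ωT) = 2.303143
x(T) = p + (x₀−p)·cosh(ωT) + (ẋ₀/ω)·sinh(ωT) ⇒ p·(1 − cosh) = x(T) − x₀·cosh − (ẋ₀/ω)·sinh
numerator   = 0.0787 − (-0.0005)·2.510870 − (-0.0809/3.5555)·2.303143 = 0.132360
denominator = 1 − 2.510870 = -1.510870
p = 0.132360 / -1.510870 = -0.0876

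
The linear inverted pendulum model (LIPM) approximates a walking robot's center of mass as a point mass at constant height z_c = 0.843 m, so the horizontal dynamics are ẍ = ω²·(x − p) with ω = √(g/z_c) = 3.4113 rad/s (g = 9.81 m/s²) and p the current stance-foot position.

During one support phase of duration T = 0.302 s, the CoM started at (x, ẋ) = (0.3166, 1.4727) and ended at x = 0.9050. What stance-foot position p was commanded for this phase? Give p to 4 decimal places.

p = 0.2118

ωT = 3.4113·0.302 = 1.030213; cosh(ωT) = 1.579296, sinh(ωT) = 1.222365
x(T) = p + (x₀−p)·cosh(ωT) + (ẋ₀/ω)·sinh(ωT) ⇒ p·(1 − cosh) = x(T) − x₀·cosh − (ẋ₀/ω)·sinh
numerator   = 0.9050 − (0.3166)·1.579296 − (1.4727/3.4113)·1.222365 = -0.122715
denominator = 1 − 1.579296 = -0.579296
p = -0.122715 / -0.579296 = 0.2118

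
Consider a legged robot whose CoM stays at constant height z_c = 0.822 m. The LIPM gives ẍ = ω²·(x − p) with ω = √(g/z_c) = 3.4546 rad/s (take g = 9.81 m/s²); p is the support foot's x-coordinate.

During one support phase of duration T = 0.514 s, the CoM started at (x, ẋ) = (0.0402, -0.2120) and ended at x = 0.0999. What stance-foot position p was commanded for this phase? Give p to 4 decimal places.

p = -0.0755

ωT = 3.4546·0.514 = 1.775664; cosh(ωT) = 3.036787, sinh(ωT) = 2.867416
x(T) = p + (x₀−p)·cosh(ωT) + (ẋ₀/ω)·sinh(ωT) ⇒ p·(1 − cosh) = x(T) − x₀·cosh − (ẋ₀/ω)·sinh
numerator   = 0.0999 − (0.0402)·3.036787 − (-0.2120/3.4546)·2.867416 = 0.153787
denominator = 1 − 3.036787 = -2.036787
p = 0.153787 / -2.036787 = -0.0755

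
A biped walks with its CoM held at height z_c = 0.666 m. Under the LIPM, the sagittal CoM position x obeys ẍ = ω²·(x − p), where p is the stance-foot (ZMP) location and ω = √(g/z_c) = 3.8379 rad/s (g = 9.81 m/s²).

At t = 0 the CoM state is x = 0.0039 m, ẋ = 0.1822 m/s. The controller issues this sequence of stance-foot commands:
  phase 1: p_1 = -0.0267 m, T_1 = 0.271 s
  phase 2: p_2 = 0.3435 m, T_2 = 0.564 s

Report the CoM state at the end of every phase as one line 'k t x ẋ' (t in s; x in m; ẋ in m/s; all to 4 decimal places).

phase 1: p=-0.0267, T=0.271, ωT=1.040071, cosh=1.591424, sinh=1.237994; start (x,ẋ)=(0.003900, 0.182200) → end (x,ẋ)=(0.080770, 0.435347)
phase 2: p=0.3435, T=0.564, ωT=2.164576, cosh=4.412851, sinh=4.298053; start (x,ẋ)=(0.080770, 0.435347) → end (x,ẋ)=(-0.328345, -2.412741)

1 0.2710 0.0808 0.4353
2 0.8350 -0.3283 -2.4127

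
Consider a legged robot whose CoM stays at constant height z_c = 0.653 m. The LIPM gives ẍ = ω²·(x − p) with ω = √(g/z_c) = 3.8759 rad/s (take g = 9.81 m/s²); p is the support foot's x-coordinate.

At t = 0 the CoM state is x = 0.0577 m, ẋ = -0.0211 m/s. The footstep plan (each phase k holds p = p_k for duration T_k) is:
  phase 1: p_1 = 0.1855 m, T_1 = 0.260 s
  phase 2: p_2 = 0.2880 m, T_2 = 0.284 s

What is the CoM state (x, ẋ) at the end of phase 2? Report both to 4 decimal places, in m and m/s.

phase 1: p=0.1855, T=0.260, ωT=1.007734, cosh=1.552216, sinh=1.187171; start (x,ẋ)=(0.057700, -0.021100) → end (x,ẋ)=(-0.019336, -0.620805)
phase 2: p=0.2880, T=0.284, ωT=1.100756, cosh=1.669528, sinh=1.336909; start (x,ẋ)=(-0.019336, -0.620805) → end (x,ẋ)=(-0.439240, -2.628982)

x = -0.4392, ẋ = -2.6290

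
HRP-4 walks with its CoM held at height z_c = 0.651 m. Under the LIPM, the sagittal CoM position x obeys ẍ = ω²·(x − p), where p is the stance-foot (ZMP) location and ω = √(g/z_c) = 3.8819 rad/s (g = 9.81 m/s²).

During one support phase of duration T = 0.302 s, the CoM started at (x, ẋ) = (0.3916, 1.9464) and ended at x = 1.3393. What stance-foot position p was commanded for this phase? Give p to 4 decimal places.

ωT = 3.8819·0.302 = 1.172334; cosh(ωT) = 1.769582, sinh(ωT) = 1.459939
x(T) = p + (x₀−p)·cosh(ωT) + (ẋ₀/ω)·sinh(ωT) ⇒ p·(1 − cosh) = x(T) − x₀·cosh − (ẋ₀/ω)·sinh
numerator   = 1.3393 − (0.3916)·1.769582 − (1.9464/3.8819)·1.459939 = -0.085687
denominator = 1 − 1.769582 = -0.769582
p = -0.085687 / -0.769582 = 0.1113

p = 0.1113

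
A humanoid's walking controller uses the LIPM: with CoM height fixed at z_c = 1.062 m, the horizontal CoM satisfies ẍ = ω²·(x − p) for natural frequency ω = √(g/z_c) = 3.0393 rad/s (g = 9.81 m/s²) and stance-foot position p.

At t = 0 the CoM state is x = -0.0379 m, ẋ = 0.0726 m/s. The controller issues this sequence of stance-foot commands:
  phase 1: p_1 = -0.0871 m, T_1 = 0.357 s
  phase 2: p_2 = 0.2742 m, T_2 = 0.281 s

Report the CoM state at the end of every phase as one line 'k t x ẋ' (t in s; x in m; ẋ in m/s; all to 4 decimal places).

1 0.3570 0.0253 0.3157
2 0.6380 0.0288 -0.2894

phase 1: p=-0.0871, T=0.357, ωT=1.085030, cosh=1.648710, sinh=1.310819; start (x,ẋ)=(-0.037900, 0.072600) → end (x,ẋ)=(0.025328, 0.315708)
phase 2: p=0.2742, T=0.281, ωT=0.854043, cosh=1.387408, sinh=0.961718; start (x,ẋ)=(0.025328, 0.315708) → end (x,ẋ)=(0.028812, -0.289424)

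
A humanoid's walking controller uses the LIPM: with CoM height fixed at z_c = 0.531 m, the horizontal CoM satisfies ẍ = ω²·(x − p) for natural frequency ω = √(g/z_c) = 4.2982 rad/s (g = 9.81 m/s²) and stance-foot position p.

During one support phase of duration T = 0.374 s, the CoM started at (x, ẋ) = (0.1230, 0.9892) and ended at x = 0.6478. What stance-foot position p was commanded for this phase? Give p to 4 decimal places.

ωT = 4.2982·0.374 = 1.607527; cosh(ωT) = 2.595418, sinh(ωT) = 2.395035
x(T) = p + (x₀−p)·cosh(ωT) + (ẋ₀/ω)·sinh(ωT) ⇒ p·(1 − cosh) = x(T) − x₀·cosh − (ẋ₀/ω)·sinh
numerator   = 0.6478 − (0.1230)·2.595418 − (0.9892/4.2982)·2.395035 = -0.222637
denominator = 1 − 2.595418 = -1.595418
p = -0.222637 / -1.595418 = 0.1395

p = 0.1395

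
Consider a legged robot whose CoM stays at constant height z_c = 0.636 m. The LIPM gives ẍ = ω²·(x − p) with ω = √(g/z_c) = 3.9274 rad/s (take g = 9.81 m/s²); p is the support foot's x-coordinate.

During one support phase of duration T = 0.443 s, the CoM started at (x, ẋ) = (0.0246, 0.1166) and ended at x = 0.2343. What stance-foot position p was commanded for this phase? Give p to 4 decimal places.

p = -0.0414

ωT = 3.9274·0.443 = 1.739838; cosh(ωT) = 2.935985, sinh(ωT) = 2.760436
x(T) = p + (x₀−p)·cosh(ωT) + (ẋ₀/ω)·sinh(ωT) ⇒ p·(1 − cosh) = x(T) − x₀·cosh − (ẋ₀/ω)·sinh
numerator   = 0.2343 − (0.0246)·2.935985 − (0.1166/3.9274)·2.760436 = 0.080121
denominator = 1 − 2.935985 = -1.935985
p = 0.080121 / -1.935985 = -0.0414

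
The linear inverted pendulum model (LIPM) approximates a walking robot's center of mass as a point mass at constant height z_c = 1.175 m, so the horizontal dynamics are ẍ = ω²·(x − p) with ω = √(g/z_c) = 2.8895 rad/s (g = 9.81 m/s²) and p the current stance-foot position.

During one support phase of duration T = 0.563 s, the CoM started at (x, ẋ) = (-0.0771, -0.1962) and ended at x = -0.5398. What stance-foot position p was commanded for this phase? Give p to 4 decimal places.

ωT = 2.8895·0.563 = 1.626788; cosh(ωT) = 2.642035, sinh(ωT) = 2.445475
x(T) = p + (x₀−p)·cosh(ωT) + (ẋ₀/ω)·sinh(ωT) ⇒ p·(1 − cosh) = x(T) − x₀·cosh − (ẋ₀/ω)·sinh
numerator   = -0.5398 − (-0.0771)·2.642035 − (-0.1962/2.8895)·2.445475 = -0.170049
denominator = 1 − 2.642035 = -1.642035
p = -0.170049 / -1.642035 = 0.1036

p = 0.1036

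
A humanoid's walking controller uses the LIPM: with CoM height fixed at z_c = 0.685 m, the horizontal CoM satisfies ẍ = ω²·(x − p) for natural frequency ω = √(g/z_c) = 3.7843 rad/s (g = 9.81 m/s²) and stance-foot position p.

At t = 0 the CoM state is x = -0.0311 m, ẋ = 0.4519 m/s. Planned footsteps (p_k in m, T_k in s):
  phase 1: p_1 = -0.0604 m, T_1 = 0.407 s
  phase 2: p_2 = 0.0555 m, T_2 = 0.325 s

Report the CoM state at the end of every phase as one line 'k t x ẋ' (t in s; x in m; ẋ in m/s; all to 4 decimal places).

1 0.4070 0.2769 1.3494
2 0.7320 1.0243 3.8157

phase 1: p=-0.0604, T=0.407, ωT=1.540210, cosh=2.439953, sinh=2.225617; start (x,ẋ)=(-0.031100, 0.451900) → end (x,ẋ)=(0.276861, 1.349391)
phase 2: p=0.0555, T=0.325, ωT=1.229898, cosh=1.856601, sinh=1.564278; start (x,ẋ)=(0.276861, 1.349391) → end (x,ẋ)=(1.024264, 3.815674)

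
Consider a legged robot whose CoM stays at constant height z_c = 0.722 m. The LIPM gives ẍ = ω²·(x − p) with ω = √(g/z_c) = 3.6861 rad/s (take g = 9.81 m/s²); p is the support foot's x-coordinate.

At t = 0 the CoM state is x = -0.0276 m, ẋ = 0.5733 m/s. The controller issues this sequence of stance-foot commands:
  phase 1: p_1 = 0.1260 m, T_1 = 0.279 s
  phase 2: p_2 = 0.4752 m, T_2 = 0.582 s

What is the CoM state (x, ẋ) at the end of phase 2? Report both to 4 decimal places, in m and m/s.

phase 1: p=0.1260, T=0.279, ωT=1.028422, cosh=1.577110, sinh=1.219539; start (x,ẋ)=(-0.027600, 0.573300) → end (x,ẋ)=(0.073431, 0.213672)
phase 2: p=0.4752, T=0.582, ωT=2.145310, cosh=4.330862, sinh=4.213830; start (x,ẋ)=(0.073431, 0.213672) → end (x,ẋ)=(-1.020542, -5.315129)

x = -1.0205, ẋ = -5.3151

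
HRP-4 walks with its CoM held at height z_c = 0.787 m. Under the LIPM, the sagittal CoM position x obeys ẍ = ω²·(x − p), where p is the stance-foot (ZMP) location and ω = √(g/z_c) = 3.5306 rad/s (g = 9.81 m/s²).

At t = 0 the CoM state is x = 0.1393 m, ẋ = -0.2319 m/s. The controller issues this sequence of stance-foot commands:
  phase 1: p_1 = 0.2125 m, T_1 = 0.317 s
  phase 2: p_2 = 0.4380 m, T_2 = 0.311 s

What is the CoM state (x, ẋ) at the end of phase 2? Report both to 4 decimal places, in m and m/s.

x = -0.5757, ẋ = -3.3104

phase 1: p=0.2125, T=0.317, ωT=1.119200, cosh=1.694472, sinh=1.367932; start (x,ẋ)=(0.139300, -0.231900) → end (x,ẋ)=(-0.001385, -0.746476)
phase 2: p=0.4380, T=0.311, ωT=1.098017, cosh=1.665873, sinh=1.332341; start (x,ẋ)=(-0.001385, -0.746476) → end (x,ẋ)=(-0.575657, -3.310385)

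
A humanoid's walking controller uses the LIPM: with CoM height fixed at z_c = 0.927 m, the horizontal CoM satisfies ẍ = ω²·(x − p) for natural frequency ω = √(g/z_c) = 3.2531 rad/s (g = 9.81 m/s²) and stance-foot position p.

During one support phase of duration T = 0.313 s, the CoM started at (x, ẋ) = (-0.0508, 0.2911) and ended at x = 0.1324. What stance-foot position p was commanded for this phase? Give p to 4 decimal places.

ωT = 3.2531·0.313 = 1.018220; cosh(ωT) = 1.564750, sinh(ωT) = 1.203513
x(T) = p + (x₀−p)·cosh(ωT) + (ẋ₀/ω)·sinh(ωT) ⇒ p·(1 − cosh) = x(T) − x₀·cosh − (ẋ₀/ω)·sinh
numerator   = 0.1324 − (-0.0508)·1.564750 − (0.2911/3.2531)·1.203513 = 0.104194
denominator = 1 − 1.564750 = -0.564750
p = 0.104194 / -0.564750 = -0.1845

p = -0.1845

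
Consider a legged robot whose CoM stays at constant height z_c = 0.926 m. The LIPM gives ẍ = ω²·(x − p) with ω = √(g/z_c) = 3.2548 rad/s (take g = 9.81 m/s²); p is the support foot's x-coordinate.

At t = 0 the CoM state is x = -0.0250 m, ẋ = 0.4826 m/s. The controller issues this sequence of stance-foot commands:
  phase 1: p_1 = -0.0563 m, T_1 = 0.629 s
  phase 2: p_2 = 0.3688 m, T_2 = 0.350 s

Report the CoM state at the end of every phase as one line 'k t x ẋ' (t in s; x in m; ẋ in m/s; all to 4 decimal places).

1 0.6290 0.6317 2.2885
2 0.9790 1.8073 5.1408

phase 1: p=-0.0563, T=0.629, ωT=2.047269, cosh=3.937902, sinh=3.808815; start (x,ẋ)=(-0.025000, 0.482600) → end (x,ẋ)=(0.631702, 2.288456)
phase 2: p=0.3688, T=0.350, ωT=1.139180, cosh=1.722143, sinh=1.402062; start (x,ẋ)=(0.631702, 2.288456) → end (x,ẋ)=(1.807347, 5.140784)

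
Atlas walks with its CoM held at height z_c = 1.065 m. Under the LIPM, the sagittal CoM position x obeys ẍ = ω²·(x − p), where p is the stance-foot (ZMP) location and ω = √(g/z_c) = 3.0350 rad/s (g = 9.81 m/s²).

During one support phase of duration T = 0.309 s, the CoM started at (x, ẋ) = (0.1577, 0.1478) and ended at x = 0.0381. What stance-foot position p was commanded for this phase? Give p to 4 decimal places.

p = 0.5219

ωT = 3.0350·0.309 = 0.937815; cosh(ωT) = 1.472938, sinh(ωT) = 1.081456
x(T) = p + (x₀−p)·cosh(ωT) + (ẋ₀/ω)·sinh(ωT) ⇒ p·(1 − cosh) = x(T) − x₀·cosh − (ẋ₀/ω)·sinh
numerator   = 0.0381 − (0.1577)·1.472938 − (0.1478/3.0350)·1.081456 = -0.246848
denominator = 1 − 1.472938 = -0.472938
p = -0.246848 / -0.472938 = 0.5219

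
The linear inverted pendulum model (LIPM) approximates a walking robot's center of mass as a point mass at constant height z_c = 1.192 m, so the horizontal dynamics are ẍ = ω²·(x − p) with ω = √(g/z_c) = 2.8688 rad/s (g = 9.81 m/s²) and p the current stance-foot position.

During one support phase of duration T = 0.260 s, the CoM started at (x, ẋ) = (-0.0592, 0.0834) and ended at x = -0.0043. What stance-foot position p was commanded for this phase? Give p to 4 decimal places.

ωT = 2.8688·0.260 = 0.745888; cosh(ωT) = 1.291313, sinh(ωT) = 0.817000
x(T) = p + (x₀−p)·cosh(ωT) + (ẋ₀/ω)·sinh(ωT) ⇒ p·(1 − cosh) = x(T) − x₀·cosh − (ẋ₀/ω)·sinh
numerator   = -0.0043 − (-0.0592)·1.291313 − (0.0834/2.8688)·0.817000 = 0.048394
denominator = 1 − 1.291313 = -0.291313
p = 0.048394 / -0.291313 = -0.1661

p = -0.1661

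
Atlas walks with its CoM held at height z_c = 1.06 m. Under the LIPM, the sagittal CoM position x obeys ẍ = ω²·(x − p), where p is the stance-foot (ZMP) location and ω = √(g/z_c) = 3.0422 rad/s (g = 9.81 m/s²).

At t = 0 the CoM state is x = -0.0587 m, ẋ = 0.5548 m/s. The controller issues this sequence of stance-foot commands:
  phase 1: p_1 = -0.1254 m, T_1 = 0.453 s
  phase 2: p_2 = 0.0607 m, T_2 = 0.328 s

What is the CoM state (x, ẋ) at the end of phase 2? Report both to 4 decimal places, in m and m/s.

phase 1: p=-0.1254, T=0.453, ωT=1.378117, cosh=2.109738, sinh=1.857685; start (x,ẋ)=(-0.058700, 0.554800) → end (x,ẋ)=(0.354102, 1.547434)
phase 2: p=0.0607, T=0.328, ωT=0.997842, cosh=1.540548, sinh=1.171873; start (x,ẋ)=(0.354102, 1.547434) → end (x,ẋ)=(1.108780, 3.429895)

x = 1.1088, ẋ = 3.4299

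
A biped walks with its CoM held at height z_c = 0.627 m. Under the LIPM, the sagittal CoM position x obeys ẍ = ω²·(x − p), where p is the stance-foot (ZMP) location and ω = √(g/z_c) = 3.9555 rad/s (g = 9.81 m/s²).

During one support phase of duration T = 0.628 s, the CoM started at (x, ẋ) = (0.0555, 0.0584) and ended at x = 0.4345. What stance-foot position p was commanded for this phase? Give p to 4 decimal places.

p = -0.0023

ωT = 3.9555·0.628 = 2.484054; cosh(ωT) = 6.036588, sinh(ωT) = 5.953184
x(T) = p + (x₀−p)·cosh(ωT) + (ẋ₀/ω)·sinh(ωT) ⇒ p·(1 − cosh) = x(T) − x₀·cosh − (ẋ₀/ω)·sinh
numerator   = 0.4345 − (0.0555)·6.036588 − (0.0584/3.9555)·5.953184 = 0.011575
denominator = 1 − 6.036588 = -5.036588
p = 0.011575 / -5.036588 = -0.0023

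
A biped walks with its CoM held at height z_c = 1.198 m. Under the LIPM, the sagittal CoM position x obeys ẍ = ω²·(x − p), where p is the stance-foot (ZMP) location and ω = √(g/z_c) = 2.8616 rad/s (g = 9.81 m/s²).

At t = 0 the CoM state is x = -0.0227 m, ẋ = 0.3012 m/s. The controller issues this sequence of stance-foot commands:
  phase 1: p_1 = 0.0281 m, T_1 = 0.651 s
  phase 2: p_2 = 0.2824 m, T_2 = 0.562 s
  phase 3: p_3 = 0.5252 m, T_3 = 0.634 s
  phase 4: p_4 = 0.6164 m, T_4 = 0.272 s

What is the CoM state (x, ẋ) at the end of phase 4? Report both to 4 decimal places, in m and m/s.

x = 2.0837, ẋ = 4.3825

phase 1: p=0.0281, T=0.651, ωT=1.862902, cosh=3.298812, sinh=3.143591; start (x,ẋ)=(-0.022700, 0.301200) → end (x,ẋ)=(0.191401, 0.536621)
phase 2: p=0.2824, T=0.562, ωT=1.608219, cosh=2.597077, sinh=2.396833; start (x,ẋ)=(0.191401, 0.536621) → end (x,ẋ)=(0.495535, 0.769507)
phase 3: p=0.5252, T=0.634, ωT=1.814254, cosh=3.149729, sinh=2.986770; start (x,ẋ)=(0.495535, 0.769507) → end (x,ẋ)=(1.234930, 2.170196)
phase 4: p=0.6164, T=0.272, ωT=0.778355, cosh=1.318524, sinh=0.859363; start (x,ẋ)=(1.234930, 2.170196) → end (x,ẋ)=(2.083676, 4.382517)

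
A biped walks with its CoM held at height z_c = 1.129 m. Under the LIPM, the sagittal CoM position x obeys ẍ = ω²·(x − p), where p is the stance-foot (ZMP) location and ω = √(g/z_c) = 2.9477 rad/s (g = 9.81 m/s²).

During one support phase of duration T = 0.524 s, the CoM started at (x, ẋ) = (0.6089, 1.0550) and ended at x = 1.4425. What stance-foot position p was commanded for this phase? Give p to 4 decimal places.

p = 0.5860

ωT = 2.9477·0.524 = 1.544595; cosh(ωT) = 2.449735, sinh(ωT) = 2.236337
x(T) = p + (x₀−p)·cosh(ωT) + (ẋ₀/ω)·sinh(ωT) ⇒ p·(1 − cosh) = x(T) − x₀·cosh − (ẋ₀/ω)·sinh
numerator   = 1.4425 − (0.6089)·2.449735 − (1.0550/2.9477)·2.236337 = -0.849543
denominator = 1 − 2.449735 = -1.449735
p = -0.849543 / -1.449735 = 0.5860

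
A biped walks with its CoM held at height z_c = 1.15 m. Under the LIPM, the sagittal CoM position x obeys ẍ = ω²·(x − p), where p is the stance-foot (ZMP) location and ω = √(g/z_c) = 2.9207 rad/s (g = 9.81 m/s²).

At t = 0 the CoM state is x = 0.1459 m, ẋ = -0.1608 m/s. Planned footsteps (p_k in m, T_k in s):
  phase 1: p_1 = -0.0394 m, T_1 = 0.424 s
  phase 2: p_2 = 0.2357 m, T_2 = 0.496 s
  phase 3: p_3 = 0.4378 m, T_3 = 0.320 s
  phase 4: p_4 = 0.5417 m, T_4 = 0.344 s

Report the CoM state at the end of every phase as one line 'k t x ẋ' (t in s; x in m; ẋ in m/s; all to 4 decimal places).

1 0.4240 0.2201 0.5545
2 0.9200 0.5825 1.1538
3 1.2400 1.0758 2.1506
4 1.5840 2.2395 5.1751

phase 1: p=-0.0394, T=0.424, ωT=1.238377, cosh=1.869932, sinh=1.580077; start (x,ẋ)=(0.145900, -0.160800) → end (x,ẋ)=(0.220107, 0.554462)
phase 2: p=0.2357, T=0.496, ωT=1.448667, cosh=2.246160, sinh=2.011277; start (x,ẋ)=(0.220107, 0.554462) → end (x,ẋ)=(0.582493, 1.153810)
phase 3: p=0.4378, T=0.320, ωT=0.934624, cosh=1.469495, sinh=1.076761; start (x,ẋ)=(0.582493, 1.153810) → end (x,ẋ)=(1.075795, 2.150562)
phase 4: p=0.5417, T=0.344, ωT=1.004721, cosh=1.548646, sinh=1.182499; start (x,ẋ)=(1.075795, 2.150562) → end (x,ẋ)=(2.239519, 5.175077)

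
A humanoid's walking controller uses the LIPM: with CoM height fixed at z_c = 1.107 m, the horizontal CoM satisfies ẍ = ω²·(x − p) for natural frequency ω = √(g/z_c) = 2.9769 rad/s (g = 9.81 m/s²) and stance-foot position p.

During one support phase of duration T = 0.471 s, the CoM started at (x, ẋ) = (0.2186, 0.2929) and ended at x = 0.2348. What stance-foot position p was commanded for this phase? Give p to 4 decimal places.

ωT = 2.9769·0.471 = 1.402120; cosh(ωT) = 2.154940, sinh(ωT) = 1.908865
x(T) = p + (x₀−p)·cosh(ωT) + (ẋ₀/ω)·sinh(ωT) ⇒ p·(1 − cosh) = x(T) − x₀·cosh − (ẋ₀/ω)·sinh
numerator   = 0.2348 − (0.2186)·2.154940 − (0.2929/2.9769)·1.908865 = -0.424085
denominator = 1 − 2.154940 = -1.154940
p = -0.424085 / -1.154940 = 0.3672

p = 0.3672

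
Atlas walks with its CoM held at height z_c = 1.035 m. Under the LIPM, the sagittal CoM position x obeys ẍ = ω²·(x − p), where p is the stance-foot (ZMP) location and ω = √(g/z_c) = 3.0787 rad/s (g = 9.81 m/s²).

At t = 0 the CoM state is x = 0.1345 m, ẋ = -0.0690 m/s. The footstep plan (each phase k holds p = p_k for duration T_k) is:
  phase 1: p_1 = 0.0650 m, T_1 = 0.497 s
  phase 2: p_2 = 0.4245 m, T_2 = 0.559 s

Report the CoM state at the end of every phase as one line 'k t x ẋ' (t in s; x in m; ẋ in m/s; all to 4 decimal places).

1 0.4970 0.1837 0.3042
2 1.0560 -0.0028 -1.1285

phase 1: p=0.0650, T=0.497, ωT=1.530114, cosh=2.417607, sinh=2.201096; start (x,ẋ)=(0.134500, -0.069000) → end (x,ẋ)=(0.183693, 0.304153)
phase 2: p=0.4245, T=0.559, ωT=1.720993, cosh=2.884483, sinh=2.705595; start (x,ẋ)=(0.183693, 0.304153) → end (x,ẋ)=(-0.002812, -1.128533)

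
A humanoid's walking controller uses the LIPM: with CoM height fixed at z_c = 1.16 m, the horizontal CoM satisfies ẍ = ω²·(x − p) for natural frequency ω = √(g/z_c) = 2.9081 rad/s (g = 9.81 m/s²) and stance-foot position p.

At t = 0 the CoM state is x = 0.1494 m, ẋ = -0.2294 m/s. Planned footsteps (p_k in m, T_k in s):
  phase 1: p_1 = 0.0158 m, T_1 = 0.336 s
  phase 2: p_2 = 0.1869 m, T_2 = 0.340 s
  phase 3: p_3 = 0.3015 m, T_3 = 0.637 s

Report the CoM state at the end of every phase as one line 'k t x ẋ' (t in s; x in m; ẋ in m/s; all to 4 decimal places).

phase 1: p=0.0158, T=0.336, ωT=0.977122, cosh=1.516595, sinh=1.140202; start (x,ẋ)=(0.149400, -0.229400) → end (x,ẋ)=(0.128474, 0.095087)
phase 2: p=0.1869, T=0.340, ωT=0.988754, cosh=1.529962, sinh=1.157922; start (x,ẋ)=(0.128474, 0.095087) → end (x,ẋ)=(0.135372, -0.051260)
phase 3: p=0.3015, T=0.637, ωT=1.852460, cosh=3.266166, sinh=3.109316; start (x,ẋ)=(0.135372, -0.051260) → end (x,ẋ)=(-0.295909, -1.669587)

1 0.3360 0.1285 0.0951
2 0.6760 0.1354 -0.0513
3 1.3130 -0.2959 -1.6696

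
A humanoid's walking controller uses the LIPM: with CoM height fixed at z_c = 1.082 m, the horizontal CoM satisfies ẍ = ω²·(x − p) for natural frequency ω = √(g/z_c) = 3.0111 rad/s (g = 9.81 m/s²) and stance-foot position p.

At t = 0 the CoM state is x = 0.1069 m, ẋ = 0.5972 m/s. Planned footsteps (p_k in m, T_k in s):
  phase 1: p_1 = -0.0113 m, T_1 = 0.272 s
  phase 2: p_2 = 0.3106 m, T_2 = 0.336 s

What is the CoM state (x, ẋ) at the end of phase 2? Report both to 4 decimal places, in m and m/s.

x = 0.7903, ẋ = 1.8356

phase 1: p=-0.0113, T=0.272, ωT=0.819019, cosh=1.354569, sinh=0.913705; start (x,ẋ)=(0.106900, 0.597200) → end (x,ẋ)=(0.330028, 1.134147)
phase 2: p=0.3106, T=0.336, ωT=1.011730, cosh=1.556972, sinh=1.193382; start (x,ẋ)=(0.330028, 1.134147) → end (x,ẋ)=(0.790342, 1.835647)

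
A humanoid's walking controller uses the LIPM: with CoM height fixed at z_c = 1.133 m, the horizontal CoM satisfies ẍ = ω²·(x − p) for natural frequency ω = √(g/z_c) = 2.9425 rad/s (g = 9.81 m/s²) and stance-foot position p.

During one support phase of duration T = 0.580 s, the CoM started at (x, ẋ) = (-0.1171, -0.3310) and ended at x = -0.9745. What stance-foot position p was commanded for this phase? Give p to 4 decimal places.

p = 0.1850

ωT = 2.9425·0.580 = 1.706650; cosh(ωT) = 2.845972, sinh(ωT) = 2.664499
x(T) = p + (x₀−p)·cosh(ωT) + (ẋ₀/ω)·sinh(ωT) ⇒ p·(1 − cosh) = x(T) − x₀·cosh − (ẋ₀/ω)·sinh
numerator   = -0.9745 − (-0.1171)·2.845972 − (-0.3310/2.9425)·2.664499 = -0.341509
denominator = 1 − 2.845972 = -1.845972
p = -0.341509 / -1.845972 = 0.1850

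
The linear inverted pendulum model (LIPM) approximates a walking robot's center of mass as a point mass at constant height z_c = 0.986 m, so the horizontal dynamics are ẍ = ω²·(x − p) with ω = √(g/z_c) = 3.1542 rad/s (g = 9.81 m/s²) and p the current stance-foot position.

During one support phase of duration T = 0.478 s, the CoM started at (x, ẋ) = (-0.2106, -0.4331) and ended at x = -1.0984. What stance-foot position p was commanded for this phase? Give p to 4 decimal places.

p = 0.2225

ωT = 3.1542·0.478 = 1.507708; cosh(ωT) = 2.368891, sinh(ωT) = 2.147474
x(T) = p + (x₀−p)·cosh(ωT) + (ẋ₀/ω)·sinh(ωT) ⇒ p·(1 − cosh) = x(T) − x₀·cosh − (ẋ₀/ω)·sinh
numerator   = -1.0984 − (-0.2106)·2.368891 − (-0.4331/3.1542)·2.147474 = -0.304644
denominator = 1 − 2.368891 = -1.368891
p = -0.304644 / -1.368891 = 0.2225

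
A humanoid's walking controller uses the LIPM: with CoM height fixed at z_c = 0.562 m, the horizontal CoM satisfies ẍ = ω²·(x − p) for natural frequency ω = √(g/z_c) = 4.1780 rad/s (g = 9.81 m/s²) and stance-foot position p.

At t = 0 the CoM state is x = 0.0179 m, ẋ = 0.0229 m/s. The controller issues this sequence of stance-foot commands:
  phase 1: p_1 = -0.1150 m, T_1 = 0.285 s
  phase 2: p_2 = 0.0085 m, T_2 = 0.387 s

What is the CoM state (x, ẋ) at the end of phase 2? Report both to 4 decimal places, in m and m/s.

x = 0.8355, ẋ = 3.5257

phase 1: p=-0.1150, T=0.285, ωT=1.190730, cosh=1.796740, sinh=1.492741; start (x,ẋ)=(0.017900, 0.022900) → end (x,ẋ)=(0.131969, 0.869999)
phase 2: p=0.0085, T=0.387, ωT=1.616886, cosh=2.617948, sinh=2.419432; start (x,ẋ)=(0.131969, 0.869999) → end (x,ẋ)=(0.835541, 3.525681)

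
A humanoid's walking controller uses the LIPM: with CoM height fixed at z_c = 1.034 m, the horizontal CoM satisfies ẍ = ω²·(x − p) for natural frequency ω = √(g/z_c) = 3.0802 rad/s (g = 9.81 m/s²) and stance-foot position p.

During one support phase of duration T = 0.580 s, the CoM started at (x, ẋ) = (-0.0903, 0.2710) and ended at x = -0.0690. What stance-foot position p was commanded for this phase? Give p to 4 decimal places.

ωT = 3.0802·0.580 = 1.786516; cosh(ωT) = 3.068082, sinh(ωT) = 2.900539
x(T) = p + (x₀−p)·cosh(ωT) + (ẋ₀/ω)·sinh(ωT) ⇒ p·(1 − cosh) = x(T) − x₀·cosh − (ẋ₀/ω)·sinh
numerator   = -0.0690 − (-0.0903)·3.068082 − (0.2710/3.0802)·2.900539 = -0.047145
denominator = 1 − 3.068082 = -2.068082
p = -0.047145 / -2.068082 = 0.0228

p = 0.0228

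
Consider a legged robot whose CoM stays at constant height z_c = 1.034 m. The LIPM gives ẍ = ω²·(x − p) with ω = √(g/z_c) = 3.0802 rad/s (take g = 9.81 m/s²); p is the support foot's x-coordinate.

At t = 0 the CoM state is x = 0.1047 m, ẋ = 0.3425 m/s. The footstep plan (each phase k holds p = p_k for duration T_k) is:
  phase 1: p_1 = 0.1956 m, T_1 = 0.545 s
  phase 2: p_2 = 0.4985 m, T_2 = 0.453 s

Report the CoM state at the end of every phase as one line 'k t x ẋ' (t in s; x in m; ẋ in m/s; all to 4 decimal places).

phase 1: p=0.1956, T=0.545, ωT=1.678709, cosh=2.772624, sinh=2.586009; start (x,ẋ)=(0.104700, 0.342500) → end (x,ẋ)=(0.231117, 0.225567)
phase 2: p=0.4985, T=0.453, ωT=1.395331, cosh=2.142030, sinh=1.894279; start (x,ẋ)=(0.231117, 0.225567) → end (x,ẋ)=(0.064479, -1.076942)

1 0.5450 0.2311 0.2256
2 0.9980 0.0645 -1.0769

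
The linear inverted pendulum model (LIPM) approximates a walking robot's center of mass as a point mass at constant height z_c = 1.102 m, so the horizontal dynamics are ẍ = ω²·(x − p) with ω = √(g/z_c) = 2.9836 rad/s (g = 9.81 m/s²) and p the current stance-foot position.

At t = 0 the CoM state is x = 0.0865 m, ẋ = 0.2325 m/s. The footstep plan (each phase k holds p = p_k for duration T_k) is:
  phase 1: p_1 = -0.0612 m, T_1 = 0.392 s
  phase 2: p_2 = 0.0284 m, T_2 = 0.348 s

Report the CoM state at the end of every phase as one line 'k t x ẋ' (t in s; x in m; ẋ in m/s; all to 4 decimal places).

1 0.3920 0.3130 1.0517
2 0.7400 0.9160 2.7201

phase 1: p=-0.0612, T=0.392, ωT=1.169571, cosh=1.765556, sinh=1.455056; start (x,ẋ)=(0.086500, 0.232500) → end (x,ẋ)=(0.312959, 1.051702)
phase 2: p=0.0284, T=0.348, ωT=1.038293, cosh=1.589225, sinh=1.235166; start (x,ẋ)=(0.312959, 1.051702) → end (x,ẋ)=(0.916018, 2.720061)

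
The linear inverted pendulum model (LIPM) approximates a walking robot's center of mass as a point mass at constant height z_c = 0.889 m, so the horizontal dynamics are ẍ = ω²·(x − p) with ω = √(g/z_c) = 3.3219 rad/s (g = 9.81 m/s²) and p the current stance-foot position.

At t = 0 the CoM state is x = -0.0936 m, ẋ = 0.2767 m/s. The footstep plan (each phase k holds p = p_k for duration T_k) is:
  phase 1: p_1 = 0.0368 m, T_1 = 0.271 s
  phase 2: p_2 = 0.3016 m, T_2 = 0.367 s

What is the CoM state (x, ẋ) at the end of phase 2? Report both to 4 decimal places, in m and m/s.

x = -0.3945, ẋ = -1.9673

phase 1: p=0.0368, T=0.271, ωT=0.900235, cosh=1.433328, sinh=1.026853; start (x,ẋ)=(-0.093600, 0.276700) → end (x,ẋ)=(-0.064573, -0.048206)
phase 2: p=0.3016, T=0.367, ωT=1.219137, cosh=1.839876, sinh=1.544391; start (x,ẋ)=(-0.064573, -0.048206) → end (x,ẋ)=(-0.394525, -1.967278)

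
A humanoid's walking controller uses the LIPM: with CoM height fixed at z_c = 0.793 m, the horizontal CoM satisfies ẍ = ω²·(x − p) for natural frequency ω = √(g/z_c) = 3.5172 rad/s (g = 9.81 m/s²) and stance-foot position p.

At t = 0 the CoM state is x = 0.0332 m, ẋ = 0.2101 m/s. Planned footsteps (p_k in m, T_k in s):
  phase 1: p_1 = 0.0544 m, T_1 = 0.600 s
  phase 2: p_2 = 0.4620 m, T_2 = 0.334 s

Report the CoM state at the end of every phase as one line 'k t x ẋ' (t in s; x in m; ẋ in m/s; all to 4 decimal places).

1 0.6000 0.2085 0.5764
2 0.9340 0.2524 -0.2837

phase 1: p=0.0544, T=0.600, ωT=2.110320, cosh=4.186040, sinh=4.064841; start (x,ẋ)=(0.033200, 0.210100) → end (x,ẋ)=(0.208469, 0.576394)
phase 2: p=0.4620, T=0.334, ωT=1.174745, cosh=1.773107, sinh=1.464209; start (x,ẋ)=(0.208469, 0.576394) → end (x,ẋ)=(0.252415, -0.283654)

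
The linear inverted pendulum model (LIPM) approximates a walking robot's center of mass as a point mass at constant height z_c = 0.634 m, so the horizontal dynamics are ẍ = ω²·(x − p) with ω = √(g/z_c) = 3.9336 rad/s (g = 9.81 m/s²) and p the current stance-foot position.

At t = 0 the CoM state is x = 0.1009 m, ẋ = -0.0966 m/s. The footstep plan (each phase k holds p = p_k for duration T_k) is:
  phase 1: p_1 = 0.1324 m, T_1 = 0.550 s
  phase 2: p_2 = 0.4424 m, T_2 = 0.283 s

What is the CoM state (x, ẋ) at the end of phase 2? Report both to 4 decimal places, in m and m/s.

x = -0.8229, ẋ = -4.5756

phase 1: p=0.1324, T=0.550, ωT=2.163480, cosh=4.408145, sinh=4.293221; start (x,ẋ)=(0.100900, -0.096600) → end (x,ẋ)=(-0.111888, -0.957793)
phase 2: p=0.4424, T=0.283, ωT=1.113209, cosh=1.686307, sinh=1.357804; start (x,ẋ)=(-0.111888, -0.957793) → end (x,ẋ)=(-0.822912, -4.575617)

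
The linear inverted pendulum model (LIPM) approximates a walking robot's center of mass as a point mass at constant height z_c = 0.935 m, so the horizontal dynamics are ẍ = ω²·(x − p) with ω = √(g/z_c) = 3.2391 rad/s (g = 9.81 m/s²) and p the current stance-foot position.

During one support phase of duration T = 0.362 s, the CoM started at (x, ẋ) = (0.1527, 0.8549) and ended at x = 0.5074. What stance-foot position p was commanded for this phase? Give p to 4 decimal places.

p = 0.1926

ωT = 3.2391·0.362 = 1.172554; cosh(ωT) = 1.769904, sinh(ωT) = 1.460329
x(T) = p + (x₀−p)·cosh(ωT) + (ẋ₀/ω)·sinh(ωT) ⇒ p·(1 − cosh) = x(T) − x₀·cosh − (ẋ₀/ω)·sinh
numerator   = 0.5074 − (0.1527)·1.769904 − (0.8549/3.2391)·1.460329 = -0.148291
denominator = 1 − 1.769904 = -0.769904
p = -0.148291 / -0.769904 = 0.1926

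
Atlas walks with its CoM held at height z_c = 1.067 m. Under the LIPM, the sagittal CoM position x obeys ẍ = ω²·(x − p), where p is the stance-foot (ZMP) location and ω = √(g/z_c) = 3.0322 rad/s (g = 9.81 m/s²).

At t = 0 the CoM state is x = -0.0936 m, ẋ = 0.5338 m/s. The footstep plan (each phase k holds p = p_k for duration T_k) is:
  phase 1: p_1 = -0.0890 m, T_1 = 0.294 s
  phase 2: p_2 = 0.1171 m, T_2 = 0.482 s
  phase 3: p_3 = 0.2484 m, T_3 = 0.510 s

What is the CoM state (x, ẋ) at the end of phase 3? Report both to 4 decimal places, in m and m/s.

phase 1: p=-0.0890, T=0.294, ωT=0.891467, cosh=1.424379, sinh=1.014325; start (x,ẋ)=(-0.093600, 0.533800) → end (x,ẋ)=(0.083014, 0.746186)
phase 2: p=0.1171, T=0.482, ωT=1.461520, cosh=2.272197, sinh=2.040314; start (x,ẋ)=(0.083014, 0.746186) → end (x,ẋ)=(0.541744, 1.484600)
phase 3: p=0.2484, T=0.510, ωT=1.546422, cosh=2.453826, sinh=2.240817; start (x,ẋ)=(0.541744, 1.484600) → end (x,ẋ)=(2.065345, 5.636105)

x = 2.0653, ẋ = 5.6361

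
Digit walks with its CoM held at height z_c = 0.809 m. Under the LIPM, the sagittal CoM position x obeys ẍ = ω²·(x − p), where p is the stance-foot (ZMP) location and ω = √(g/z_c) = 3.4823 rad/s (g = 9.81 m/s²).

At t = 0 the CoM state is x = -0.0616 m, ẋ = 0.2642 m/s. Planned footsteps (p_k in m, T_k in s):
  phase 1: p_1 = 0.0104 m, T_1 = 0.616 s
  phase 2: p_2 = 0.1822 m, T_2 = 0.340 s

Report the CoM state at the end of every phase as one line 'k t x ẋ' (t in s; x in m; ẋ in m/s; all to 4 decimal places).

phase 1: p=0.0104, T=0.616, ωT=2.145097, cosh=4.329962, sinh=4.212906; start (x,ẋ)=(-0.061600, 0.264200) → end (x,ẋ)=(0.018273, 0.087693)
phase 2: p=0.1822, T=0.340, ωT=1.183982, cosh=1.786708, sinh=1.480651; start (x,ẋ)=(0.018273, 0.087693) → end (x,ẋ)=(-0.073403, -0.688536)

1 0.6160 0.0183 0.0877
2 0.9560 -0.0734 -0.6885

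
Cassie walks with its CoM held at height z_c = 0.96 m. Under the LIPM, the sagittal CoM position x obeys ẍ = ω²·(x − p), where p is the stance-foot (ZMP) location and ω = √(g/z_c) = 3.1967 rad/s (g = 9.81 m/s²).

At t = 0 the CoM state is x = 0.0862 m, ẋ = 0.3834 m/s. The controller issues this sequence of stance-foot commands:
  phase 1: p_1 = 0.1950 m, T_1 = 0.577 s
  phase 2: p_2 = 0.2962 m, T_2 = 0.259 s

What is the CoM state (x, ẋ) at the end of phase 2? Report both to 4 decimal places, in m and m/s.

x = 0.2310, ẋ = -0.0166

phase 1: p=0.1950, T=0.577, ωT=1.844496, cosh=3.241508, sinh=3.083403; start (x,ẋ)=(0.086200, 0.383400) → end (x,ẋ)=(0.212136, 0.170384)
phase 2: p=0.2962, T=0.259, ωT=0.827945, cosh=1.362779, sinh=0.925833; start (x,ẋ)=(0.212136, 0.170384) → end (x,ẋ)=(0.230985, -0.016603)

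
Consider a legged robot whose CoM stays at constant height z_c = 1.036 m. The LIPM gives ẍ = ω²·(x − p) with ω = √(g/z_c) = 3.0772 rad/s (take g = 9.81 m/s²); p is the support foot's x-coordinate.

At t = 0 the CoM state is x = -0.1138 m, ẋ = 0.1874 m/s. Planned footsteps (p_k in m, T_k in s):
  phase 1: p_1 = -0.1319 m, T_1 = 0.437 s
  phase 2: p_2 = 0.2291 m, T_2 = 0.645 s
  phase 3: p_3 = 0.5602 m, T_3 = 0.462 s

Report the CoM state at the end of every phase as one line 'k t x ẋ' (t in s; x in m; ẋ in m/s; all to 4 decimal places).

phase 1: p=-0.1319, T=0.437, ωT=1.344736, cosh=2.048892, sinh=1.788283; start (x,ẋ)=(-0.113800, 0.187400) → end (x,ẋ)=(0.014091, 0.483565)
phase 2: p=0.2291, T=0.645, ωT=1.984794, cosh=3.707478, sinh=3.570070; start (x,ẋ)=(0.014091, 0.483565) → end (x,ẋ)=(-0.007026, -0.569249)
phase 3: p=0.5602, T=0.462, ωT=1.421666, cosh=2.192666, sinh=1.951354; start (x,ẋ)=(-0.007026, -0.569249) → end (x,ẋ)=(-1.044517, -4.654200)

1 0.4370 0.0141 0.4836
2 1.0820 -0.0070 -0.5692
3 1.5440 -1.0445 -4.6542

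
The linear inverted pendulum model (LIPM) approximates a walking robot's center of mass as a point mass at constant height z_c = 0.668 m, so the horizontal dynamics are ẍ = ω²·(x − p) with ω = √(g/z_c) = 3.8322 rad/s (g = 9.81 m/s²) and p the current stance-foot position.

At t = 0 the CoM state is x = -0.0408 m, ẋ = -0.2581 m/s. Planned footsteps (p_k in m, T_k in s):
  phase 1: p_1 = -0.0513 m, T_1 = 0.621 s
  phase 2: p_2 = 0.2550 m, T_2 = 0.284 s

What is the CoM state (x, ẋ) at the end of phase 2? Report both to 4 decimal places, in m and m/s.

phase 1: p=-0.0513, T=0.621, ωT=2.379796, cosh=5.447635, sinh=5.355066; start (x,ẋ)=(-0.040800, -0.258100) → end (x,ẋ)=(-0.354765, -1.190557)
phase 2: p=0.2550, T=0.284, ωT=1.088345, cosh=1.653064, sinh=1.316291; start (x,ẋ)=(-0.354765, -1.190557) → end (x,ẋ)=(-1.161916, -5.043900)

x = -1.1619, ẋ = -5.0439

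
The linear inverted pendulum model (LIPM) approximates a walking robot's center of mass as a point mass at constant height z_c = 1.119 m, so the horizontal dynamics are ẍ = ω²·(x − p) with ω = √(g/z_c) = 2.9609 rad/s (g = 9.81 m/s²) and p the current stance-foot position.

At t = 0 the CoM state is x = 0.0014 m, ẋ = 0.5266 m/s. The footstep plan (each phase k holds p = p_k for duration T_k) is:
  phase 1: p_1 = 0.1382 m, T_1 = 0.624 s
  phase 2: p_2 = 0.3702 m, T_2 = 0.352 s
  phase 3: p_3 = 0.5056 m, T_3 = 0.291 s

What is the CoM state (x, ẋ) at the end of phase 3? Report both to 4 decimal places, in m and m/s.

phase 1: p=0.1382, T=0.624, ωT=1.847602, cosh=3.251100, sinh=3.093485; start (x,ẋ)=(0.001400, 0.526600) → end (x,ẋ)=(0.243630, 0.459010)
phase 2: p=0.3702, T=0.352, ωT=1.042237, cosh=1.594109, sinh=1.241444; start (x,ẋ)=(0.243630, 0.459010) → end (x,ẋ)=(0.360887, 0.266466)
phase 3: p=0.5056, T=0.291, ωT=0.861622, cosh=1.394736, sinh=0.972260; start (x,ẋ)=(0.360887, 0.266466) → end (x,ẋ)=(0.391262, -0.044945)

x = 0.3913, ẋ = -0.0449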